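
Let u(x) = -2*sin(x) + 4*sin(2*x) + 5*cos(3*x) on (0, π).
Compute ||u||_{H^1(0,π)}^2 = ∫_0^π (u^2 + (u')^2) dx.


||u||_{H^1(0,π)}^2 = -320 + 169*π

u'(x) = -15*sin(3*x) - 2*cos(x) + 8*cos(2*x).
Expand u² and (u')² and integrate term by term on (0, π), using: for integers n ≥ 1, ∫_0^π sin²(nx) dx = ∫_0^π cos²(nx) dx = π/2; for n ≠ n', ∫_0^π sin(nx)sin(n'x) dx = ∫_0^π cos(nx)cos(n'x) dx = 0; and by product-to-sum, ∫_0^π sin(nx)cos(n'x) dx = ½∫_0^π [sin((n+n')x) + sin((n−n')x)] dx, which is 0 when n+n' is even and 2n/(n²−n'²) when n+n' is odd (it need not vanish on (0, π)).
  u² squared terms: (-2)²·∫sin(x)² dx = 4·π/2 = 2*π;  (4)²·∫sin(2x)² dx = 16·π/2 = 8*π;  (5)²·∫cos(3x)² dx = 25·π/2 = 25*π/2.
  u² cross terms: 2·(-2)·(4)·∫sin(x)·sin(2x) dx = -16·(0) = 0;  2·(-2)·(5)·∫sin(x)·cos(3x) dx = -20·(0) = 0;  2·(4)·(5)·∫sin(2x)·cos(3x) dx = 40·(-4/5) = -32.
  So ∫_0^π u² dx = 2*π + 8*π + 25*π/2 + 0 + 0 − 32 = -32 + 45*π/2.
  (u')² squared terms: (-15)²·∫sin(3x)² dx = 225·π/2 = 225*π/2;  (-2)²·∫cos(x)² dx = 4·π/2 = 2*π;  (8)²·∫cos(2x)² dx = 64·π/2 = 32*π.
  (u')² cross terms: 2·(-15)·(-2)·∫sin(3x)·cos(x) dx = 60·(0) = 0;  2·(-15)·(8)·∫sin(3x)·cos(2x) dx = -240·(6/5) = -288;  2·(-2)·(8)·∫cos(x)·cos(2x) dx = -32·(0) = 0.
  So ∫_0^π (u')² dx = 225*π/2 + 2*π + 32*π + 0 − 288 + 0 = -288 + 293*π/2.
||u||_{H^1}^2 = (-32 + 45*π/2) + (-288 + 293*π/2) = -320 + 169*π.


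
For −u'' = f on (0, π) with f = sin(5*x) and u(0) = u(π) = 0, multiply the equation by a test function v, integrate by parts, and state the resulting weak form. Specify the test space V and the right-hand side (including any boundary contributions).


V = H^1_0(0, π) (so v(0) = v(π) = 0); weak form: ∫_0^π u'v' dx = ∫_0^π (sin(5*x)) v dx for all v ∈ V.

Multiply both sides by a test function v and integrate from 0 to π:
  ∫_0^π −u''(x) v(x) dx = ∫_0^π f(x) v(x) dx.
Integrate the LHS by parts once:
  ∫_0^π −u'' v dx = −[u'(x) v(x)]_0^π + ∫_0^π u'(x) v'(x) dx.
Thus ∫_0^π u'(x) v'(x) dx = ∫_0^π f(x) v(x) dx + [u'(x) v(x)]_0^π.
Choose V so that boundary terms are either known or forced to vanish.
u is Dirichlet: u(0) = u(π) = 0. Let V = H^1_0(0, π); then v(0) = v(π) = 0, and [u' v]_0^π = 0.
Weak formulation: find u (satisfying any essential BC) such that ∫_0^π u'(x) v'(x) dx = ∫_0^π f v dx for all v ∈ V.
Substituting f(x) = sin(5*x), the right-hand side is ∫_0^π (sin(5*x)) v dx.


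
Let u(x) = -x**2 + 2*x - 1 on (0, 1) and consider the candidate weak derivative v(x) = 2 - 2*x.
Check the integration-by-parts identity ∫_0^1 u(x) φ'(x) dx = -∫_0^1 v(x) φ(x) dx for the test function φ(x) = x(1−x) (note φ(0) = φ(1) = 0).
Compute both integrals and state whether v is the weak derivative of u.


LHS = -1/6, RHS = -1/6. Yes, v = u' weakly.

u(x) = -x**2 + 2*x - 1, classical derivative u'(x) = 2 - 2*x.
φ(x) = x(1−x), so φ'(x) = 1 - 2*x.
Note φ(0) = φ(1) = 0, so the boundary term u·φ vanishes.
LHS = ∫_0^1 u(x) φ'(x) dx = ∫_0^1 (2*x^3 - 5*x^2 + 4*x - 1) dx. Term by term:
  ∫_0^1 2*x^3 dx = 1/2;  ∫_0^1 -5*x^2 dx = -5/3;  ∫_0^1 4*x dx = 2;
  ∫_0^1 -1 dx = -1.
Sum: 1/2 − 5/3 + 2 − 1 = -1/6.
So LHS = -1/6.
∫_0^1 v(x) φ(x) dx = ∫_0^1 (2*x^3 - 4*x^2 + 2*x) dx. Term by term:
  ∫_0^1 2*x^3 dx = 1/2;  ∫_0^1 -4*x^2 dx = -4/3;  ∫_0^1 2*x dx = 1.
Sum: 1/2 − 4/3 + 1 = 1/6.
So RHS = -∫_0^1 v(x) φ(x) dx = -1/6.
LHS = RHS, so the identity holds for this test φ.
Moreover u is smooth here and v(x) = u'(x) = 2 - 2*x pointwise, so the identity holds for every test function. Hence v is the weak derivative of u.


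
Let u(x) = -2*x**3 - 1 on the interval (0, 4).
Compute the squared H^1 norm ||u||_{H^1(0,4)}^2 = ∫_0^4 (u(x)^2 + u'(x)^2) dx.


||u||_{H^1}^2 = 594828/35

The H^1 norm (squared) on an interval (0, L) is
  ||u||_{H^1}^2 = ∫_0^L u(x)^2 dx + ∫_0^L u'(x)^2 dx.
Compute u'(x) = -6*x**2.
Then u(x)^2 = 4*x**6 + 4*x**3 + 1 and u'(x)^2 = 36*x**4.
Integrate each monomial from 0 to 4 using ∫_0^4 c·x^n dx = c·4^(n+1)/(n+1):
  ∫_0^4 u(x)^2 dx = ∫_0^4 (4*x^6 + 4*x^3 + 1) dx. Term by term:
    ∫_0^4 4*x^6 dx = 65536/7;  ∫_0^4 4*x^3 dx = 256;  ∫_0^4 1 dx = 4.
  Sum: 65536/7 + 256 + 4 = 67356/7.
  ∫_0^4 u'(x)^2 dx = ∫_0^4 (36*x^4) dx. Term by term:
    ∫_0^4 36*x^4 dx = 36864/5.
Adding: ||u||_{H^1}^2 = 67356/7 + 36864/5 = 594828/35.


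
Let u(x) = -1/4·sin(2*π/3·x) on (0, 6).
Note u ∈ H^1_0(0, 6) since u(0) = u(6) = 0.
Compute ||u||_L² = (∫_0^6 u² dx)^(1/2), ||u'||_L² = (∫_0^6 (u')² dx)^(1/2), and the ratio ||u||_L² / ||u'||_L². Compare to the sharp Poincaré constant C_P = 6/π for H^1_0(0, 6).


||u||_L² / ||u'||_L² = 3/(2*π) < C_P = 6/π.

u(x) = -1/4·sin(2*π/3·x), so u'(x) = -π*cos(2*π*x/3)/6.
Writing u(x) = A·sin(kπx/L) with A = -1/4 and k = 4, use ∫_0^L sin²(kπx/L) dx = L/2 and ∫_0^L cos²(kπx/L) dx = L/2.
u² = 1/16·sin²(2*π/3·x) and (u')² = π^2/36·cos²(2*π/3·x), and each of sin², cos² integrates to L/2 = 3 over (0, 6).
∫_0^6 u² dx = 3/16, so ||u||_L² = sqrt(3)/4.
∫_0^6 (u')² dx = π^2/12, so ||u'||_L² = sqrt(3)*π/6.
Ratio ||u||_L² / ||u'||_L² = 3/(2*π).
Sharp Poincaré constant on H^1_0(0, 6) is C_P = L/π = 6/π, achieved by sin(π/6·x).
This is the k = 4 harmonic; the ratio L/(kπ) is strictly less than C_P = L/π, consistent with the sharp inequality ||u||_L² ≤ C_P ||u'||_L².


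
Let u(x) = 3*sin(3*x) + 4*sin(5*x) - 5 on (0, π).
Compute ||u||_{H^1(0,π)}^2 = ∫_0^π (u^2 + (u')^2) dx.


||u||_{H^1(0,π)}^2 = -36 + 278*π

u'(x) = 9*cos(3*x) + 20*cos(5*x).
Expand u² and (u')² and integrate term by term on (0, π), using: for integers n ≥ 1, ∫_0^π sin²(nx) dx = ∫_0^π cos²(nx) dx = π/2; for n ≠ n', ∫_0^π sin(nx)sin(n'x) dx = ∫_0^π cos(nx)cos(n'x) dx = 0; and by product-to-sum, ∫_0^π sin(nx)cos(n'x) dx = ½∫_0^π [sin((n+n')x) + sin((n−n')x)] dx, which is 0 when n+n' is even and 2n/(n²−n'²) when n+n' is odd (it need not vanish on (0, π)). For the constant mode: ∫_0^π 1 dx = π, ∫_0^π cos(nx) dx = 0, ∫_0^π sin(nx) dx = (1−(−1)^n)/n.
  u² squared terms: (-5)²·∫1 dx = 25·π = 25*π;  (3)²·∫sin(3x)² dx = 9·π/2 = 9*π/2;  (4)²·∫sin(5x)² dx = 16·π/2 = 8*π.
  u² cross terms: 2·(-5)·(3)·∫1·sin(3x) dx = -30·(2/3) = -20;  2·(-5)·(4)·∫1·sin(5x) dx = -40·(2/5) = -16;  2·(3)·(4)·∫sin(3x)·sin(5x) dx = 24·(0) = 0.
  So ∫_0^π u² dx = 25*π + 9*π/2 + 8*π − 20 − 16 + 0 = -36 + 75*π/2.
  (u')² squared terms: (9)²·∫cos(3x)² dx = 81·π/2 = 81*π/2;  (20)²·∫cos(5x)² dx = 400·π/2 = 200*π.
  (u')² cross terms: 2·(9)·(20)·∫cos(3x)·cos(5x) dx = 360·(0) = 0.
  So ∫_0^π (u')² dx = 81*π/2 + 200*π + 0 = 481*π/2.
||u||_{H^1}^2 = (-36 + 75*π/2) + (481*π/2) = -36 + 278*π.


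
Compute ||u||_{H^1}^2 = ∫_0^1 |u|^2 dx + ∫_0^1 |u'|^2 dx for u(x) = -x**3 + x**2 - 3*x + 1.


||u||_{H^1}^2 = 1051/105

The H^1 norm (squared) on an interval (0, L) is
  ||u||_{H^1}^2 = ∫_0^L u(x)^2 dx + ∫_0^L u'(x)^2 dx.
Compute u'(x) = -3*x**2 + 2*x - 3.
Then u(x)^2 = x**6 - 2*x**5 + 7*x**4 - 8*x**3 + 11*x**2 - 6*x + 1 and u'(x)^2 = 9*x**4 - 12*x**3 + 22*x**2 - 12*x + 9.
Integrate each monomial from 0 to 1 using ∫_0^1 c·x^n dx = c·1^(n+1)/(n+1):
  ∫_0^1 u(x)^2 dx = ∫_0^1 (x^6 - 2*x^5 + 7*x^4 - 8*x^3 + 11*x^2 - 6*x + 1) dx. Term by term:
    ∫_0^1 x^6 dx = 1/7;  ∫_0^1 -2*x^5 dx = -1/3;  ∫_0^1 7*x^4 dx = 7/5;
    ∫_0^1 -8*x^3 dx = -2;  ∫_0^1 11*x^2 dx = 11/3;  ∫_0^1 -6*x dx = -3;
    ∫_0^1 1 dx = 1.
  Sum: 1/7 − 1/3 + 7/5 − 2 + 11/3 − 3 + 1 = 92/105.
  ∫_0^1 u'(x)^2 dx = ∫_0^1 (9*x^4 - 12*x^3 + 22*x^2 - 12*x + 9) dx. Term by term:
    ∫_0^1 9*x^4 dx = 9/5;  ∫_0^1 -12*x^3 dx = -3;  ∫_0^1 22*x^2 dx = 22/3;
    ∫_0^1 -12*x dx = -6;  ∫_0^1 9 dx = 9.
  Sum: 9/5 − 3 + 22/3 − 6 + 9 = 137/15.
Adding: ||u||_{H^1}^2 = 92/105 + 137/15 = 1051/105.


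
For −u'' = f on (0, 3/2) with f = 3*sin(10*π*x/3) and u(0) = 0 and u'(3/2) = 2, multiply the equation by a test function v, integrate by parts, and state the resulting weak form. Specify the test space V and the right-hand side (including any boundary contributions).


V = {v ∈ H^1(0, 3/2) : v(0) = 0} (test functions vanish at x = 0 where u is specified); weak form: ∫_0^3/2 u'v' dx = ∫_0^3/2 (3*sin(10*π*x/3)) v dx + 2·v(3/2) for all v ∈ V.

Multiply both sides by a test function v and integrate from 0 to 3/2:
  ∫_0^3/2 −u''(x) v(x) dx = ∫_0^3/2 f(x) v(x) dx.
Integrate the LHS by parts once:
  ∫_0^3/2 −u'' v dx = −[u'(x) v(x)]_0^3/2 + ∫_0^3/2 u'(x) v'(x) dx.
Thus ∫_0^3/2 u'(x) v'(x) dx = ∫_0^3/2 f(x) v(x) dx + [u'(x) v(x)]_0^3/2.
Choose V so that boundary terms are either known or forced to vanish.
Mixed BC: u(0) = 0 (Dirichlet) and u'(3/2) = 2 (Neumann). Define V = {v ∈ H^1(0, 3/2) : v(0) = 0}. Then [u' v]_0^3/2 = u'(3/2)·v(3/2) − u'(0)·0 = 2·v(3/2).
Weak formulation: find u (satisfying any essential BC) such that ∫_0^3/2 u'(x) v'(x) dx = ∫_0^3/2 f v dx + 2·v(3/2) for all v ∈ V (Dirichlet at 0 absorbed into V; Neumann datum at x = 3/2 contributes the boundary term).
Substituting f(x) = 3*sin(10*π*x/3), the right-hand side is ∫_0^3/2 (3*sin(10*π*x/3)) v dx + 2·v(3/2).


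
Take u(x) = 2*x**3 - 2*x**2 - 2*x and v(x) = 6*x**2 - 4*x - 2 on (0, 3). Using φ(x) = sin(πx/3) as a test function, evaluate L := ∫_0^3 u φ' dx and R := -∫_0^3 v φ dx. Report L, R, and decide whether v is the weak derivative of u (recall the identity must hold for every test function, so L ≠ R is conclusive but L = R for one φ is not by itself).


LHS = -114/π + 648/π^3, RHS = -114/π + 648/π^3. Yes, v = u' weakly.

u(x) = 2*x**3 - 2*x**2 - 2*x, classical derivative u'(x) = 6*x**2 - 4*x - 2.
φ(x) = sin(πx/3), so φ'(x) = π*cos(π*x/3)/3.
Note φ(0) = φ(3) = 0, so the boundary term u·φ vanishes.
LHS = ∫_0^3 u(x) φ'(x) dx = ∫_0^3 (2*π*x^3*cos(π*x/3)/3 - 2*π*x^2*cos(π*x/3)/3 - 2*π*x*cos(π*x/3)/3) dx. Term by term:
  ∫_0^3 -2*π*x*cos(π*x/3)/3 dx = 12/π;  ∫_0^3 -2*π*x^2*cos(π*x/3)/3 dx = 36/π;  ∫_0^3 2*π*x^3*cos(π*x/3)/3 dx = -162/π + 648/π^3.
Sum: 12/π + 36/π + -162/π + 648/π^3 = -114/π + 648/π^3.
So LHS = -114/π + 648/π^3.
∫_0^3 v(x) φ(x) dx = ∫_0^3 (6*x^2*sin(π*x/3) - 4*x*sin(π*x/3) - 2*sin(π*x/3)) dx. Term by term:
  ∫_0^3 -2*sin(π*x/3) dx = -12/π;  ∫_0^3 -4*x*sin(π*x/3) dx = -36/π;  ∫_0^3 6*x^2*sin(π*x/3) dx = -648/π^3 + 162/π.
Sum: -12/π − 36/π + -648/π^3 + 162/π = -648/π^3 + 114/π.
So RHS = -∫_0^3 v(x) φ(x) dx = -114/π + 648/π^3.
LHS = RHS, so the identity holds for this test φ.
Moreover u is smooth here and v(x) = u'(x) = 6*x**2 - 4*x - 2 pointwise, so the identity holds for every test function. Hence v is the weak derivative of u.


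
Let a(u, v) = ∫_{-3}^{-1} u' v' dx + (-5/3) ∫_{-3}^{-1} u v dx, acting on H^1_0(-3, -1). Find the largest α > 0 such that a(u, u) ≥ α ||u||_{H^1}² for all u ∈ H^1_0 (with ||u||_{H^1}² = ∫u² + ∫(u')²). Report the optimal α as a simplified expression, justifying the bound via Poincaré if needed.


α = (-20/3 + π^2)/(4 + π^2)

Coercivity of a(·,·) on H^1_0(-3, -1) means a(u, u) ≥ α ||u||_{H^1}² for every u ∈ H^1_0.
The interval has length L = 2, and Poincaré/coercivity depend only on L. Here a(u, u) = ∫(u')² + (-5/3)·∫u².
Here c = -5/3 < 0 with |c| < (π/L)² = π^2/4, so coercivity still holds. The condition a(u,u) ≥ α||u||_{H^1}² reads (1−α)∫(u')² ≥ (α−c)∫u². Any admissible α is ≤ 1 (rapidly oscillating u have ∫u²/∫(u')² → 0), and α = 1 would force 0 ≥ (1−c)∫u², impossible since c < 1; so 1−α > 0. By the sharp Poincaré inequality on H^1_0 of an interval of length L, ∫(u')² ≥ (π/L)²∫u² with equality for the first sine mode sin(π(x−x₀)/L) (x₀ the left endpoint), so the inequality holds for all u iff (1−α)(π/L)² ≥ α − c, i.e. α ≤ ((π/L)² + c)/((π/L)² + 1) = (1 + c(L/π)²)/(1 + (L/π)²). (Direct route, valid since c ≤ 0: Poincaré gives c∫u² ≥ c(L/π)²∫(u')², so a(u,u) ≥ (1 + c(L/π)²)∫(u')², while ||u||_{H^1}² ≤ (1 + (L/π)²)∫(u')²; dividing yields the same α.) With (π/L)² = π^2/4 and c = -5/3, the largest admissible constant is α = ((π/L)² + c)/((π/L)² + 1).
Simplifying, α = (-20/3 + π^2)/(4 + π^2).


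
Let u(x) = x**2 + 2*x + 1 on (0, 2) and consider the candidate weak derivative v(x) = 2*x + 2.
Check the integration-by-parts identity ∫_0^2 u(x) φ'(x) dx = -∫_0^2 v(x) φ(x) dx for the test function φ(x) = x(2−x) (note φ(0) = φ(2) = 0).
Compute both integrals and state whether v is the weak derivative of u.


LHS = -16/3, RHS = -16/3. Yes, v = u' weakly.

u(x) = x**2 + 2*x + 1, classical derivative u'(x) = 2*x + 2.
φ(x) = x(2−x), so φ'(x) = 2 - 2*x.
Note φ(0) = φ(2) = 0, so the boundary term u·φ vanishes.
LHS = ∫_0^2 u(x) φ'(x) dx = ∫_0^2 (-2*x^3 - 2*x^2 + 2*x + 2) dx. Term by term:
  ∫_0^2 -2*x^3 dx = -8;  ∫_0^2 -2*x^2 dx = -16/3;  ∫_0^2 2*x dx = 4;
  ∫_0^2 2 dx = 4.
Sum: -8 − 16/3 + 4 + 4 = -16/3.
So LHS = -16/3.
∫_0^2 v(x) φ(x) dx = ∫_0^2 (-2*x^3 + 2*x^2 + 4*x) dx. Term by term:
  ∫_0^2 -2*x^3 dx = -8;  ∫_0^2 2*x^2 dx = 16/3;  ∫_0^2 4*x dx = 8.
Sum: -8 + 16/3 + 8 = 16/3.
So RHS = -∫_0^2 v(x) φ(x) dx = -16/3.
LHS = RHS, so the identity holds for this test φ.
Moreover u is smooth here and v(x) = u'(x) = 2*x + 2 pointwise, so the identity holds for every test function. Hence v is the weak derivative of u.


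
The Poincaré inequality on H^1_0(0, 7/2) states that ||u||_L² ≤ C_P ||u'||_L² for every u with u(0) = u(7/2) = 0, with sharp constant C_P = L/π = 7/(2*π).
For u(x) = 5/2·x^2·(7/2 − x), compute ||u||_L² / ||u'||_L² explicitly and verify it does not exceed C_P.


||u||_L² / ||u'||_L² = sqrt(14)/4 < C_P = 7/(2*π).

u(x) = 5/2·x^2·(7/2 − x), so u'(x) = 5*x*(7 - 3*x)/2.
u(x) = 5/2·x^2·(7/2 − x) vanishes at x = 0 and x = 7/2, so u ∈ H^1_0(0, 7/2). Differentiate via the product rule and integrate the resulting polynomials term by term.
  ∫_0^7/2 u² dx = ∫_0^7/2 (25*x^6/4 - 175*x^5/4 + 1225*x^4/16) dx. Term by term:
    ∫_0^7/2 25*x^6/4 dx = 2941225/512;  ∫_0^7/2 -175*x^5/4 dx = -20588575/1536;  ∫_0^7/2 1225*x^4/16 dx = 4117715/512.
  Sum: 2941225/512 − 20588575/1536 + 4117715/512 = 588245/1536.
  ∫_0^7/2 (u')² dx = ∫_0^7/2 (225*x^4/4 - 525*x^3/2 + 1225*x^2/4) dx. Term by term:
    ∫_0^7/2 225*x^4/4 dx = 756315/128;  ∫_0^7/2 -525*x^3/2 dx = -1260525/128;  ∫_0^7/2 1225*x^2/4 dx = 420175/96.
  Sum: 756315/128 − 1260525/128 + 420175/96 = 84035/192.
∫_0^7/2 u² dx = 588245/1536, so ||u||_L² = 343*sqrt(30)/96.
∫_0^7/2 (u')² dx = 84035/192, so ||u'||_L² = 49*sqrt(105)/24.
Ratio ||u||_L² / ||u'||_L² = sqrt(14)/4.
Sharp Poincaré constant on H^1_0(0, 7/2) is C_P = L/π = 7/(2*π), achieved by sin(2*π/7·x).
A polynomial bump cannot attain the sharp Poincaré constant (only the first sine eigenfunction does), so the ratio is strictly less than C_P, consistent with ||u||_L² ≤ C_P ||u'||_L².


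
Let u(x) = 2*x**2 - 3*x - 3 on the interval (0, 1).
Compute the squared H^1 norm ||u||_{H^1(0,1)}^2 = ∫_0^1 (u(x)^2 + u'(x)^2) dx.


||u||_{H^1}^2 = 257/15

The H^1 norm (squared) on an interval (0, L) is
  ||u||_{H^1}^2 = ∫_0^L u(x)^2 dx + ∫_0^L u'(x)^2 dx.
Compute u'(x) = 4*x - 3.
Then u(x)^2 = 4*x**4 - 12*x**3 - 3*x**2 + 18*x + 9 and u'(x)^2 = 16*x**2 - 24*x + 9.
Integrate each monomial from 0 to 1 using ∫_0^1 c·x^n dx = c·1^(n+1)/(n+1):
  ∫_0^1 u(x)^2 dx = ∫_0^1 (4*x^4 - 12*x^3 - 3*x^2 + 18*x + 9) dx. Term by term:
    ∫_0^1 4*x^4 dx = 4/5;  ∫_0^1 -12*x^3 dx = -3;  ∫_0^1 -3*x^2 dx = -1;
    ∫_0^1 18*x dx = 9;  ∫_0^1 9 dx = 9.
  Sum: 4/5 − 3 − 1 + 9 + 9 = 74/5.
  ∫_0^1 u'(x)^2 dx = ∫_0^1 (16*x^2 - 24*x + 9) dx. Term by term:
    ∫_0^1 16*x^2 dx = 16/3;  ∫_0^1 -24*x dx = -12;  ∫_0^1 9 dx = 9.
  Sum: 16/3 − 12 + 9 = 7/3.
Adding: ||u||_{H^1}^2 = 74/5 + 7/3 = 257/15.


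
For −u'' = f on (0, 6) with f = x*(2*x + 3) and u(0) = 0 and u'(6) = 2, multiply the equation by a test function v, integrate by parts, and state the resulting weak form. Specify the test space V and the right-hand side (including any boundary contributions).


V = {v ∈ H^1(0, 6) : v(0) = 0} (test functions vanish at x = 0 where u is specified); weak form: ∫_0^6 u'v' dx = ∫_0^6 (x*(2*x + 3)) v dx + 2·v(6) for all v ∈ V.

Multiply both sides by a test function v and integrate from 0 to 6:
  ∫_0^6 −u''(x) v(x) dx = ∫_0^6 f(x) v(x) dx.
Integrate the LHS by parts once:
  ∫_0^6 −u'' v dx = −[u'(x) v(x)]_0^6 + ∫_0^6 u'(x) v'(x) dx.
Thus ∫_0^6 u'(x) v'(x) dx = ∫_0^6 f(x) v(x) dx + [u'(x) v(x)]_0^6.
Choose V so that boundary terms are either known or forced to vanish.
Mixed BC: u(0) = 0 (Dirichlet) and u'(6) = 2 (Neumann). Define V = {v ∈ H^1(0, 6) : v(0) = 0}. Then [u' v]_0^6 = u'(6)·v(6) − u'(0)·0 = 2·v(6).
Weak formulation: find u (satisfying any essential BC) such that ∫_0^6 u'(x) v'(x) dx = ∫_0^6 f v dx + 2·v(6) for all v ∈ V (Dirichlet at 0 absorbed into V; Neumann datum at x = 6 contributes the boundary term).
Substituting f(x) = x*(2*x + 3), the right-hand side is ∫_0^6 (x*(2*x + 3)) v dx + 2·v(6).


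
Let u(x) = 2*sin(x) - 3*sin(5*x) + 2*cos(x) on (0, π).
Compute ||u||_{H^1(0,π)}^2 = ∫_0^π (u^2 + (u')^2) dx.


||u||_{H^1(0,π)}^2 = 125*π

u'(x) = -2*sin(x) + 2*cos(x) - 15*cos(5*x).
Expand u² and (u')² and integrate term by term on (0, π), using: for integers n ≥ 1, ∫_0^π sin²(nx) dx = ∫_0^π cos²(nx) dx = π/2; for n ≠ n', ∫_0^π sin(nx)sin(n'x) dx = ∫_0^π cos(nx)cos(n'x) dx = 0; and by product-to-sum, ∫_0^π sin(nx)cos(n'x) dx = ½∫_0^π [sin((n+n')x) + sin((n−n')x)] dx, which is 0 when n+n' is even and 2n/(n²−n'²) when n+n' is odd (it need not vanish on (0, π)).
  u² squared terms: (-3)²·∫sin(5x)² dx = 9·π/2 = 9*π/2;  (2)²·∫cos(x)² dx = 4·π/2 = 2*π;  (2)²·∫sin(x)² dx = 4·π/2 = 2*π.
  u² cross terms: 2·(-3)·(2)·∫sin(5x)·cos(x) dx = -12·(0) = 0;  2·(-3)·(2)·∫sin(5x)·sin(x) dx = -12·(0) = 0;  2·(2)·(2)·∫cos(x)·sin(x) dx = 8·(0) = 0.
  So ∫_0^π u² dx = 9*π/2 + 2*π + 2*π + 0 + 0 + 0 = 17*π/2.
  (u')² squared terms: (-15)²·∫cos(5x)² dx = 225·π/2 = 225*π/2;  (-2)²·∫sin(x)² dx = 4·π/2 = 2*π;  (2)²·∫cos(x)² dx = 4·π/2 = 2*π.
  (u')² cross terms: 2·(-15)·(-2)·∫cos(5x)·sin(x) dx = 60·(0) = 0;  2·(-15)·(2)·∫cos(5x)·cos(x) dx = -60·(0) = 0;  2·(-2)·(2)·∫sin(x)·cos(x) dx = -8·(0) = 0.
  So ∫_0^π (u')² dx = 225*π/2 + 2*π + 2*π + 0 + 0 + 0 = 233*π/2.
||u||_{H^1}^2 = (17*π/2) + (233*π/2) = 125*π.


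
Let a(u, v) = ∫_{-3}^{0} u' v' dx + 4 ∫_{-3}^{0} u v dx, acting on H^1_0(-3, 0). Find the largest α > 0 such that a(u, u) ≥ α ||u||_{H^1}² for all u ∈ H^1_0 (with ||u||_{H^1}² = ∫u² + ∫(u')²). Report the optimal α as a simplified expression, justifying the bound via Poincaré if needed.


α = 1

Coercivity of a(·,·) on H^1_0(-3, 0) means a(u, u) ≥ α ||u||_{H^1}² for every u ∈ H^1_0.
The interval has length L = 3, and Poincaré/coercivity depend only on L. Here a(u, u) = ∫(u')² + (4)·∫u².
Here c = 4 ≥ 1, so a(u,u) = ∫(u')² + c∫u² ≥ ∫(u')² + ∫u² = ||u||_{H^1}², i.e. α = 1 works. No larger α is possible: a(u,u) ≥ α||u||_{H^1}² means (1−α)∫(u')² ≥ (α−c)∫u², and for the modes u_n = sin(nπ(x−x₀)/L) (x₀ the left endpoint) one has ∫u_n²/∫(u_n')² = (L/(nπ))² → 0, so a(u_n,u_n)/||u_n||_{H^1}² → 1. Hence the optimal constant is α = 1.
Therefore α = 1.


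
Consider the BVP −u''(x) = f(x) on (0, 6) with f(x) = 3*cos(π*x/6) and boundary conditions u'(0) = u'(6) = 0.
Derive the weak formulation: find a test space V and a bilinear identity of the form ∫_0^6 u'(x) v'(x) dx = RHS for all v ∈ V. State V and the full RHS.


V = H^1(0, 6) (no boundary constraint on v; u is determined up to an additive constant); weak form: ∫_0^6 u'v' dx = ∫_0^6 (3*cos(π*x/6)) v dx for all v ∈ V.

Multiply both sides by a test function v and integrate from 0 to 6:
  ∫_0^6 −u''(x) v(x) dx = ∫_0^6 f(x) v(x) dx.
Integrate the LHS by parts once:
  ∫_0^6 −u'' v dx = −[u'(x) v(x)]_0^6 + ∫_0^6 u'(x) v'(x) dx.
Thus ∫_0^6 u'(x) v'(x) dx = ∫_0^6 f(x) v(x) dx + [u'(x) v(x)]_0^6.
Choose V so that boundary terms are either known or forced to vanish.
u has homogeneous Neumann: u'(0) = u'(6) = 0. So [u' v]_0^6 = 0·v(6) − 0·v(0) = 0 for any v; take V = H^1(0, 6).
Weak formulation: find u (satisfying any essential BC) such that ∫_0^6 u'(x) v'(x) dx = ∫_0^6 f v dx for all v ∈ V (homogeneous Neumann, so boundary terms vanish).
Substituting f(x) = 3*cos(π*x/6), the right-hand side is ∫_0^6 (3*cos(π*x/6)) v dx.
Compatibility check (pure Neumann): taking v ≡ 1 ∈ V gives 0 = ∫_0^6 f dx + (0) − (0), i.e. ∫_0^6 f dx must equal u'(0) − u'(6) = 0. Indeed ∫_0^6 (3*cos(π*x/6)) dx = 0, so the data are compatible. The solution is then unique only up to an additive constant (fix it e.g. by requiring ∫_0^6 u dx = 0).


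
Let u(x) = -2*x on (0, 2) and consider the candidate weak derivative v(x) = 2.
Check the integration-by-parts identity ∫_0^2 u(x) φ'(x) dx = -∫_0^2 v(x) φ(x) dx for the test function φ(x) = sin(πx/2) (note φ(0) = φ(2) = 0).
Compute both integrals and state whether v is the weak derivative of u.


LHS = 8/π, RHS = -8/π. No, v is not the weak derivative of u.

u(x) = -2*x, classical derivative u'(x) = -2.
φ(x) = sin(πx/2), so φ'(x) = π*cos(π*x/2)/2.
Note φ(0) = φ(2) = 0, so the boundary term u·φ vanishes.
LHS = ∫_0^2 u(x) φ'(x) dx = ∫_0^2 (-π*x*cos(π*x/2)) dx. Term by term:
  ∫_0^2 -π*x*cos(π*x/2) dx = 8/π.
So LHS = 8/π.
∫_0^2 v(x) φ(x) dx = ∫_0^2 (2*sin(π*x/2)) dx. Term by term:
  ∫_0^2 2*sin(π*x/2) dx = 8/π.
So RHS = -∫_0^2 v(x) φ(x) dx = -8/π.
LHS − RHS = 16/π ≠ 0, so the identity fails.
(For a valid weak derivative the identity must hold for EVERY test function, in particular this one. The failure shows v is NOT the weak derivative of u.)
Correct weak derivative would be u'(x) = -2.


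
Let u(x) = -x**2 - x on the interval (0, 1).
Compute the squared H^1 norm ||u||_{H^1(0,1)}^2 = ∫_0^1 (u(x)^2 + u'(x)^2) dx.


||u||_{H^1}^2 = 161/30

The H^1 norm (squared) on an interval (0, L) is
  ||u||_{H^1}^2 = ∫_0^L u(x)^2 dx + ∫_0^L u'(x)^2 dx.
Compute u'(x) = -2*x - 1.
Then u(x)^2 = x**4 + 2*x**3 + x**2 and u'(x)^2 = 4*x**2 + 4*x + 1.
Integrate each monomial from 0 to 1 using ∫_0^1 c·x^n dx = c·1^(n+1)/(n+1):
  ∫_0^1 u(x)^2 dx = ∫_0^1 (x^4 + 2*x^3 + x^2) dx. Term by term:
    ∫_0^1 x^4 dx = 1/5;  ∫_0^1 2*x^3 dx = 1/2;  ∫_0^1 x^2 dx = 1/3.
  Sum: 1/5 + 1/2 + 1/3 = 31/30.
  ∫_0^1 u'(x)^2 dx = ∫_0^1 (4*x^2 + 4*x + 1) dx. Term by term:
    ∫_0^1 4*x^2 dx = 4/3;  ∫_0^1 4*x dx = 2;  ∫_0^1 1 dx = 1.
  Sum: 4/3 + 2 + 1 = 13/3.
Adding: ||u||_{H^1}^2 = 31/30 + 13/3 = 161/30.


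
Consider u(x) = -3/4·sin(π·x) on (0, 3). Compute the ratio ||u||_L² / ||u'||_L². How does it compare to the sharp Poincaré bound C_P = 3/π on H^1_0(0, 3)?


||u||_L² / ||u'||_L² = 1/π < C_P = 3/π.

u(x) = -3/4·sin(π·x), so u'(x) = -3*π*cos(π*x)/4.
Writing u(x) = A·sin(kπx/L) with A = -3/4 and k = 3, use ∫_0^L sin²(kπx/L) dx = L/2 and ∫_0^L cos²(kπx/L) dx = L/2.
u² = 9/16·sin²(π·x) and (u')² = 9*π^2/16·cos²(π·x), and each of sin², cos² integrates to L/2 = 3/2 over (0, 3).
∫_0^3 u² dx = 27/32, so ||u||_L² = 3*sqrt(6)/8.
∫_0^3 (u')² dx = 27*π^2/32, so ||u'||_L² = 3*sqrt(6)*π/8.
Ratio ||u||_L² / ||u'||_L² = 1/π.
Sharp Poincaré constant on H^1_0(0, 3) is C_P = L/π = 3/π, achieved by sin(π/3·x).
This is the k = 3 harmonic; the ratio L/(kπ) is strictly less than C_P = L/π, consistent with the sharp inequality ||u||_L² ≤ C_P ||u'||_L².


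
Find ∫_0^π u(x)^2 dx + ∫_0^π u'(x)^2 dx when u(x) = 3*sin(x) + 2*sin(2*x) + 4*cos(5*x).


||u||_{H^1(0,π)}^2 = -1664/21 + 227*π

u'(x) = -20*sin(5*x) + 3*cos(x) + 4*cos(2*x).
Expand u² and (u')² and integrate term by term on (0, π), using: for integers n ≥ 1, ∫_0^π sin²(nx) dx = ∫_0^π cos²(nx) dx = π/2; for n ≠ n', ∫_0^π sin(nx)sin(n'x) dx = ∫_0^π cos(nx)cos(n'x) dx = 0; and by product-to-sum, ∫_0^π sin(nx)cos(n'x) dx = ½∫_0^π [sin((n+n')x) + sin((n−n')x)] dx, which is 0 when n+n' is even and 2n/(n²−n'²) when n+n' is odd (it need not vanish on (0, π)).
  u² squared terms: (2)²·∫sin(2x)² dx = 4·π/2 = 2*π;  (3)²·∫sin(x)² dx = 9·π/2 = 9*π/2;  (4)²·∫cos(5x)² dx = 16·π/2 = 8*π.
  u² cross terms: 2·(2)·(3)·∫sin(2x)·sin(x) dx = 12·(0) = 0;  2·(2)·(4)·∫sin(2x)·cos(5x) dx = 16·(-4/21) = -64/21;  2·(3)·(4)·∫sin(x)·cos(5x) dx = 24·(0) = 0.
  So ∫_0^π u² dx = 2*π + 9*π/2 + 8*π + 0 − 64/21 + 0 = -64/21 + 29*π/2.
  (u')² squared terms: (-20)²·∫sin(5x)² dx = 400·π/2 = 200*π;  (3)²·∫cos(x)² dx = 9·π/2 = 9*π/2;  (4)²·∫cos(2x)² dx = 16·π/2 = 8*π.
  (u')² cross terms: 2·(-20)·(3)·∫sin(5x)·cos(x) dx = -120·(0) = 0;  2·(-20)·(4)·∫sin(5x)·cos(2x) dx = -160·(10/21) = -1600/21;  2·(3)·(4)·∫cos(x)·cos(2x) dx = 24·(0) = 0.
  So ∫_0^π (u')² dx = 200*π + 9*π/2 + 8*π + 0 − 1600/21 + 0 = -1600/21 + 425*π/2.
||u||_{H^1}^2 = (-64/21 + 29*π/2) + (-1600/21 + 425*π/2) = -1664/21 + 227*π.


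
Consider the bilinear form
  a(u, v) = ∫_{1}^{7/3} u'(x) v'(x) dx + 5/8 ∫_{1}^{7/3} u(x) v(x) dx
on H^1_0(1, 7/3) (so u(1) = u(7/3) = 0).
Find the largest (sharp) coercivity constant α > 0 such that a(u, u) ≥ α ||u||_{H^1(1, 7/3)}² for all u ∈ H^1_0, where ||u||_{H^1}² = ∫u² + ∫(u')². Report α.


α = (10 + 9*π^2)/(16 + 9*π^2)

Coercivity of a(·,·) on H^1_0(1, 7/3) means a(u, u) ≥ α ||u||_{H^1}² for every u ∈ H^1_0.
The interval has length L = 4/3, and Poincaré/coercivity depend only on L. Here a(u, u) = ∫(u')² + (5/8)·∫u².
Here 0 < c = 5/8 < 1. The condition a(u,u) ≥ α||u||_{H^1}² reads (1−α)∫(u')² ≥ (α−c)∫u². Any admissible α is ≤ 1 (rapidly oscillating u have ∫u²/∫(u')² → 0), and α = 1 would force 0 ≥ (1−c)∫u², impossible since c < 1; so 1−α > 0. By the sharp Poincaré inequality on H^1_0 of an interval of length L, ∫(u')² ≥ (π/L)²∫u² with equality for the first sine mode sin(π(x−x₀)/L) (x₀ the left endpoint), so the inequality holds for all u iff (1−α)(π/L)² ≥ α − c, i.e. α ≤ ((π/L)² + c)/((π/L)² + 1) = (1 + c(L/π)²)/(1 + (L/π)²). With (π/L)² = 9*π^2/16 and c = 5/8, the largest admissible constant is α = ((π/L)² + c)/((π/L)² + 1).
Simplifying, α = (10 + 9*π^2)/(16 + 9*π^2).


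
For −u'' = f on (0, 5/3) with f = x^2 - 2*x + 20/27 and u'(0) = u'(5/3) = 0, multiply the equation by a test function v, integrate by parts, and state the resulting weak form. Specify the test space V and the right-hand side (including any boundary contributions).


V = H^1(0, 5/3) (no boundary constraint on v; u is determined up to an additive constant); weak form: ∫_0^5/3 u'v' dx = ∫_0^5/3 (x^2 - 2*x + 20/27) v dx for all v ∈ V.

Multiply both sides by a test function v and integrate from 0 to 5/3:
  ∫_0^5/3 −u''(x) v(x) dx = ∫_0^5/3 f(x) v(x) dx.
Integrate the LHS by parts once:
  ∫_0^5/3 −u'' v dx = −[u'(x) v(x)]_0^5/3 + ∫_0^5/3 u'(x) v'(x) dx.
Thus ∫_0^5/3 u'(x) v'(x) dx = ∫_0^5/3 f(x) v(x) dx + [u'(x) v(x)]_0^5/3.
Choose V so that boundary terms are either known or forced to vanish.
u has homogeneous Neumann: u'(0) = u'(5/3) = 0. So [u' v]_0^5/3 = 0·v(5/3) − 0·v(0) = 0 for any v; take V = H^1(0, 5/3).
Weak formulation: find u (satisfying any essential BC) such that ∫_0^5/3 u'(x) v'(x) dx = ∫_0^5/3 f v dx for all v ∈ V (homogeneous Neumann, so boundary terms vanish).
Substituting f(x) = x^2 - 2*x + 20/27, the right-hand side is ∫_0^5/3 (x^2 - 2*x + 20/27) v dx.
Compatibility check (pure Neumann): taking v ≡ 1 ∈ V gives 0 = ∫_0^5/3 f dx + (0) − (0), i.e. ∫_0^5/3 f dx must equal u'(0) − u'(5/3) = 0. Indeed ∫_0^5/3 (x^2 - 2*x + 20/27) dx = 0, so the data are compatible. The solution is then unique only up to an additive constant (fix it e.g. by requiring ∫_0^5/3 u dx = 0).


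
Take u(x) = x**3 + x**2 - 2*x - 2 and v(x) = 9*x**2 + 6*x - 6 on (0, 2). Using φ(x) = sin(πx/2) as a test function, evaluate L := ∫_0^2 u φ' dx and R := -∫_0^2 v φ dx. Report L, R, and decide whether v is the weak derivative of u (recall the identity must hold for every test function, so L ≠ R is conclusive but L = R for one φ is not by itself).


LHS = -24/π + 96/π^3, RHS = -72/π + 288/π^3. No, v is not the weak derivative of u.

u(x) = x**3 + x**2 - 2*x - 2, classical derivative u'(x) = 3*x**2 + 2*x - 2.
φ(x) = sin(πx/2), so φ'(x) = π*cos(π*x/2)/2.
Note φ(0) = φ(2) = 0, so the boundary term u·φ vanishes.
LHS = ∫_0^2 u(x) φ'(x) dx = ∫_0^2 (π*x^3*cos(π*x/2)/2 + π*x^2*cos(π*x/2)/2 - π*x*cos(π*x/2) - π*cos(π*x/2)) dx. Term by term:
  ∫_0^2 -π*cos(π*x/2) dx = 0;  ∫_0^2 π*x^2*cos(π*x/2)/2 dx = -8/π;  ∫_0^2 π*x^3*cos(π*x/2)/2 dx = -24/π + 96/π^3;
  ∫_0^2 -π*x*cos(π*x/2) dx = 8/π.
Sum: 0 − 8/π + -24/π + 96/π^3 + 8/π = -24/π + 96/π^3.
So LHS = -24/π + 96/π^3.
∫_0^2 v(x) φ(x) dx = ∫_0^2 (9*x^2*sin(π*x/2) + 6*x*sin(π*x/2) - 6*sin(π*x/2)) dx. Term by term:
  ∫_0^2 -6*sin(π*x/2) dx = -24/π;  ∫_0^2 6*x*sin(π*x/2) dx = 24/π;  ∫_0^2 9*x^2*sin(π*x/2) dx = -288/π^3 + 72/π.
Sum: -24/π + 24/π + -288/π^3 + 72/π = -288/π^3 + 72/π.
So RHS = -∫_0^2 v(x) φ(x) dx = -72/π + 288/π^3.
LHS − RHS = -192/π^3 + 48/π ≠ 0, so the identity fails.
(For a valid weak derivative the identity must hold for EVERY test function, in particular this one. The failure shows v is NOT the weak derivative of u.)
Correct weak derivative would be u'(x) = 3*x**2 + 2*x - 2.


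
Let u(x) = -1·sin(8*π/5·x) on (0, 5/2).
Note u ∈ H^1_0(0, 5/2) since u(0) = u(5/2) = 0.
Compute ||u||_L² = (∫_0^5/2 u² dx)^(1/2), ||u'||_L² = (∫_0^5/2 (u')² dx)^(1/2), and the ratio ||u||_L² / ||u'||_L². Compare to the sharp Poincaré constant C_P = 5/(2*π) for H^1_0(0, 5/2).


||u||_L² / ||u'||_L² = 5/(8*π) < C_P = 5/(2*π).

u(x) = -1·sin(8*π/5·x), so u'(x) = -8*π*cos(8*π*x/5)/5.
Writing u(x) = A·sin(kπx/L) with A = -1 and k = 4, use ∫_0^L sin²(kπx/L) dx = L/2 and ∫_0^L cos²(kπx/L) dx = L/2.
u² = 1·sin²(8*π/5·x) and (u')² = 64*π^2/25·cos²(8*π/5·x), and each of sin², cos² integrates to L/2 = 5/4 over (0, 5/2).
∫_0^5/2 u² dx = 5/4, so ||u||_L² = sqrt(5)/2.
∫_0^5/2 (u')² dx = 16*π^2/5, so ||u'||_L² = 4*sqrt(5)*π/5.
Ratio ||u||_L² / ||u'||_L² = 5/(8*π).
Sharp Poincaré constant on H^1_0(0, 5/2) is C_P = L/π = 5/(2*π), achieved by sin(2*π/5·x).
This is the k = 4 harmonic; the ratio L/(kπ) is strictly less than C_P = L/π, consistent with the sharp inequality ||u||_L² ≤ C_P ||u'||_L².


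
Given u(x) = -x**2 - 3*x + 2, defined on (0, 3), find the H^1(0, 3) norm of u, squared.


||u||_{H^1}^2 = 2901/10

The H^1 norm (squared) on an interval (0, L) is
  ||u||_{H^1}^2 = ∫_0^L u(x)^2 dx + ∫_0^L u'(x)^2 dx.
Compute u'(x) = -2*x - 3.
Then u(x)^2 = x**4 + 6*x**3 + 5*x**2 - 12*x + 4 and u'(x)^2 = 4*x**2 + 12*x + 9.
Integrate each monomial from 0 to 3 using ∫_0^3 c·x^n dx = c·3^(n+1)/(n+1):
  ∫_0^3 u(x)^2 dx = ∫_0^3 (x^4 + 6*x^3 + 5*x^2 - 12*x + 4) dx. Term by term:
    ∫_0^3 x^4 dx = 243/5;  ∫_0^3 6*x^3 dx = 243/2;  ∫_0^3 5*x^2 dx = 45;
    ∫_0^3 -12*x dx = -54;  ∫_0^3 4 dx = 12.
  Sum: 243/5 + 243/2 + 45 − 54 + 12 = 1731/10.
  ∫_0^3 u'(x)^2 dx = ∫_0^3 (4*x^2 + 12*x + 9) dx. Term by term:
    ∫_0^3 4*x^2 dx = 36;  ∫_0^3 12*x dx = 54;  ∫_0^3 9 dx = 27.
  Sum: 36 + 54 + 27 = 117.
Adding: ||u||_{H^1}^2 = 1731/10 + 117 = 2901/10.


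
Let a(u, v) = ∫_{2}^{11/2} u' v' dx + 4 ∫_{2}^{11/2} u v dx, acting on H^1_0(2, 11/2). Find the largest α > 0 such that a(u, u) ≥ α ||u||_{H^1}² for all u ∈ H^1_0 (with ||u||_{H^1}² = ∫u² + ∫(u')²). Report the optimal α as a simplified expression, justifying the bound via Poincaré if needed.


α = 1

Coercivity of a(·,·) on H^1_0(2, 11/2) means a(u, u) ≥ α ||u||_{H^1}² for every u ∈ H^1_0.
The interval has length L = 7/2, and Poincaré/coercivity depend only on L. Here a(u, u) = ∫(u')² + (4)·∫u².
Here c = 4 ≥ 1, so a(u,u) = ∫(u')² + c∫u² ≥ ∫(u')² + ∫u² = ||u||_{H^1}², i.e. α = 1 works. No larger α is possible: a(u,u) ≥ α||u||_{H^1}² means (1−α)∫(u')² ≥ (α−c)∫u², and for the modes u_n = sin(nπ(x−x₀)/L) (x₀ the left endpoint) one has ∫u_n²/∫(u_n')² = (L/(nπ))² → 0, so a(u_n,u_n)/||u_n||_{H^1}² → 1. Hence the optimal constant is α = 1.
Therefore α = 1.


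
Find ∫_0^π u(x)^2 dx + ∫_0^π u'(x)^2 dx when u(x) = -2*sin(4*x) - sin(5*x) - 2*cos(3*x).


||u||_{H^1(0,π)}^2 = 640/7 + 67*π

u'(x) = 6*sin(3*x) - 8*cos(4*x) - 5*cos(5*x).
Expand u² and (u')² and integrate term by term on (0, π), using: for integers n ≥ 1, ∫_0^π sin²(nx) dx = ∫_0^π cos²(nx) dx = π/2; for n ≠ n', ∫_0^π sin(nx)sin(n'x) dx = ∫_0^π cos(nx)cos(n'x) dx = 0; and by product-to-sum, ∫_0^π sin(nx)cos(n'x) dx = ½∫_0^π [sin((n+n')x) + sin((n−n')x)] dx, which is 0 when n+n' is even and 2n/(n²−n'²) when n+n' is odd (it need not vanish on (0, π)).
  u² squared terms: (-1)²·∫sin(5x)² dx = 1·π/2 = π/2;  (-2)²·∫cos(3x)² dx = 4·π/2 = 2*π;  (-2)²·∫sin(4x)² dx = 4·π/2 = 2*π.
  u² cross terms: 2·(-1)·(-2)·∫sin(5x)·cos(3x) dx = 4·(0) = 0;  2·(-1)·(-2)·∫sin(5x)·sin(4x) dx = 4·(0) = 0;  2·(-2)·(-2)·∫cos(3x)·sin(4x) dx = 8·(8/7) = 64/7.
  So ∫_0^π u² dx = π/2 + 2*π + 2*π + 0 + 0 + 64/7 = 64/7 + 9*π/2.
  (u')² squared terms: (-8)²·∫cos(4x)² dx = 64·π/2 = 32*π;  (-5)²·∫cos(5x)² dx = 25·π/2 = 25*π/2;  (6)²·∫sin(3x)² dx = 36·π/2 = 18*π.
  (u')² cross terms: 2·(-8)·(-5)·∫cos(4x)·cos(5x) dx = 80·(0) = 0;  2·(-8)·(6)·∫cos(4x)·sin(3x) dx = -96·(-6/7) = 576/7;  2·(-5)·(6)·∫cos(5x)·sin(3x) dx = -60·(0) = 0.
  So ∫_0^π (u')² dx = 32*π + 25*π/2 + 18*π + 0 + 576/7 + 0 = 576/7 + 125*π/2.
||u||_{H^1}^2 = (64/7 + 9*π/2) + (576/7 + 125*π/2) = 640/7 + 67*π.


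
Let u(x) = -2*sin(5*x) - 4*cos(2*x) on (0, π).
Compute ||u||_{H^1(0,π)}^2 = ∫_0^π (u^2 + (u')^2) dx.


||u||_{H^1(0,π)}^2 = 800/21 + 92*π

u'(x) = 8*sin(2*x) - 10*cos(5*x).
Expand u² and (u')² and integrate term by term on (0, π), using: for integers n ≥ 1, ∫_0^π sin²(nx) dx = ∫_0^π cos²(nx) dx = π/2; for n ≠ n', ∫_0^π sin(nx)sin(n'x) dx = ∫_0^π cos(nx)cos(n'x) dx = 0; and by product-to-sum, ∫_0^π sin(nx)cos(n'x) dx = ½∫_0^π [sin((n+n')x) + sin((n−n')x)] dx, which is 0 when n+n' is even and 2n/(n²−n'²) when n+n' is odd (it need not vanish on (0, π)).
  u² squared terms: (-4)²·∫cos(2x)² dx = 16·π/2 = 8*π;  (-2)²·∫sin(5x)² dx = 4·π/2 = 2*π.
  u² cross terms: 2·(-4)·(-2)·∫cos(2x)·sin(5x) dx = 16·(10/21) = 160/21.
  So ∫_0^π u² dx = 8*π + 2*π + 160/21 = 160/21 + 10*π.
  (u')² squared terms: (-10)²·∫cos(5x)² dx = 100·π/2 = 50*π;  (8)²·∫sin(2x)² dx = 64·π/2 = 32*π.
  (u')² cross terms: 2·(-10)·(8)·∫cos(5x)·sin(2x) dx = -160·(-4/21) = 640/21.
  So ∫_0^π (u')² dx = 50*π + 32*π + 640/21 = 640/21 + 82*π.
||u||_{H^1}^2 = (160/21 + 10*π) + (640/21 + 82*π) = 800/21 + 92*π.


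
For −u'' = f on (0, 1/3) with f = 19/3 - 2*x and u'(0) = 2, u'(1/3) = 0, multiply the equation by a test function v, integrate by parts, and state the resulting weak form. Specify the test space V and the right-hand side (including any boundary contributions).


V = H^1(0, 1/3) (v unrestricted at boundary; u is determined up to an additive constant); weak form: ∫_0^1/3 u'v' dx = ∫_0^1/3 (19/3 - 2*x) v dx − 2·v(0) for all v ∈ V.

Multiply both sides by a test function v and integrate from 0 to 1/3:
  ∫_0^1/3 −u''(x) v(x) dx = ∫_0^1/3 f(x) v(x) dx.
Integrate the LHS by parts once:
  ∫_0^1/3 −u'' v dx = −[u'(x) v(x)]_0^1/3 + ∫_0^1/3 u'(x) v'(x) dx.
Thus ∫_0^1/3 u'(x) v'(x) dx = ∫_0^1/3 f(x) v(x) dx + [u'(x) v(x)]_0^1/3.
Choose V so that boundary terms are either known or forced to vanish.
u has inhomogeneous Neumann u'(0) = 2, u'(1/3) = 0. [u' v]_0^1/3 = (0)·v(1/3) − (2)·v(0) = − 2·v(0). Take V = H^1(0, 1/3); boundary term becomes part of RHS.
Weak formulation: find u (satisfying any essential BC) such that ∫_0^1/3 u'(x) v'(x) dx = ∫_0^1/3 f v dx − 2·v(0) for all v ∈ V (Neumann data are natural BCs: they enter the RHS as boundary terms).
Substituting f(x) = 19/3 - 2*x, the right-hand side is ∫_0^1/3 (19/3 - 2*x) v dx − 2·v(0).
Compatibility check (pure Neumann): taking v ≡ 1 ∈ V gives 0 = ∫_0^1/3 f dx + (0) − (2), i.e. ∫_0^1/3 f dx must equal u'(0) − u'(1/3) = 2. Indeed ∫_0^1/3 (19/3 - 2*x) dx = 2, so the data are compatible. The solution is then unique only up to an additive constant (fix it e.g. by requiring ∫_0^1/3 u dx = 0).


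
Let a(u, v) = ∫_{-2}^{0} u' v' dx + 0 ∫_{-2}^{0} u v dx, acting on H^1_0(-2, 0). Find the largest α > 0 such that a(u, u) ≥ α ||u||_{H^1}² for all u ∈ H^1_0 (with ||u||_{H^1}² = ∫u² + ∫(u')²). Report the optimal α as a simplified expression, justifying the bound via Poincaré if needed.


α = π^2/(4 + π^2)

Coercivity of a(·,·) on H^1_0(-2, 0) means a(u, u) ≥ α ||u||_{H^1}² for every u ∈ H^1_0.
The interval has length L = 2, and Poincaré/coercivity depend only on L. Here a(u, u) = ∫(u')² + (0)·∫u².
Here c = 0, so a(u,u) = ∫(u')² alone. The condition a(u,u) ≥ α||u||_{H^1}² reads (1−α)∫(u')² ≥ (α−c)∫u². Any admissible α is ≤ 1 (rapidly oscillating u have ∫u²/∫(u')² → 0), and α = 1 would force 0 ≥ (1−c)∫u², impossible since c < 1; so 1−α > 0. By the sharp Poincaré inequality on H^1_0 of an interval of length L, ∫(u')² ≥ (π/L)²∫u² with equality for the first sine mode sin(π(x−x₀)/L) (x₀ the left endpoint), so the inequality holds for all u iff (1−α)(π/L)² ≥ α − c, i.e. α ≤ ((π/L)² + c)/((π/L)² + 1) = (1 + c(L/π)²)/(1 + (L/π)²). (Direct route, valid since c ≤ 0: Poincaré gives c∫u² ≥ c(L/π)²∫(u')², so a(u,u) ≥ (1 + c(L/π)²)∫(u')², while ||u||_{H^1}² ≤ (1 + (L/π)²)∫(u')²; dividing yields the same α.) With (π/L)² = π^2/4 and c = 0, the largest admissible constant is α = ((π/L)² + c)/((π/L)² + 1).
Simplifying, α = π^2/(4 + π^2).


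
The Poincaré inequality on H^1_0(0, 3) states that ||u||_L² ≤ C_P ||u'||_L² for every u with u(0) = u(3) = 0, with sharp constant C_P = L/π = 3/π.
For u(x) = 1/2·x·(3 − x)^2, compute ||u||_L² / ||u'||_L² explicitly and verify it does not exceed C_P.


||u||_L² / ||u'||_L² = 3*sqrt(14)/14 < C_P = 3/π.

u(x) = 1/2·x·(3 − x)^2, so u'(x) = 3*(x - 3)*(x - 1)/2.
u(x) = 1/2·x·(3 − x)^2 vanishes at x = 0 and x = 3, so u ∈ H^1_0(0, 3). Differentiate via the product rule and integrate the resulting polynomials term by term.
  ∫_0^3 u² dx = ∫_0^3 (x^6/4 - 3*x^5 + 27*x^4/2 - 27*x^3 + 81*x^2/4) dx. Term by term:
    ∫_0^3 x^6/4 dx = 2187/28;  ∫_0^3 -3*x^5 dx = -729/2;  ∫_0^3 27*x^4/2 dx = 6561/10;
    ∫_0^3 -27*x^3 dx = -2187/4;  ∫_0^3 81*x^2/4 dx = 729/4.
  Sum: 2187/28 − 729/2 + 6561/10 − 2187/4 + 729/4 = 729/140.
  ∫_0^3 (u')² dx = ∫_0^3 (9*x^4/4 - 18*x^3 + 99*x^2/2 - 54*x + 81/4) dx. Term by term:
    ∫_0^3 9*x^4/4 dx = 2187/20;  ∫_0^3 -18*x^3 dx = -729/2;  ∫_0^3 99*x^2/2 dx = 891/2;
    ∫_0^3 -54*x dx = -243;  ∫_0^3 81/4 dx = 243/4.
  Sum: 2187/20 − 729/2 + 891/2 − 243 + 243/4 = 81/10.
∫_0^3 u² dx = 729/140, so ||u||_L² = 27*sqrt(35)/70.
∫_0^3 (u')² dx = 81/10, so ||u'||_L² = 9*sqrt(10)/10.
Ratio ||u||_L² / ||u'||_L² = 3*sqrt(14)/14.
Sharp Poincaré constant on H^1_0(0, 3) is C_P = L/π = 3/π, achieved by sin(π/3·x).
A polynomial bump cannot attain the sharp Poincaré constant (only the first sine eigenfunction does), so the ratio is strictly less than C_P, consistent with ||u||_L² ≤ C_P ||u'||_L².
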